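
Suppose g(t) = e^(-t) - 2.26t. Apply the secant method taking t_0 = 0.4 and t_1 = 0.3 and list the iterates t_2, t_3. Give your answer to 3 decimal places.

g(0.4) = -0.23368, g(0.3) = 0.06282
t_2 = 0.30000 − 0.06282·(0.30000 − 0.40000) / (0.06282 − (-0.23368)) = 0.30000 − (-0.00628)/(0.29650) = 0.32119
g(0.32119) = -0.00059
t_3 = 0.32119 − (-0.00059)·(0.32119 − 0.30000) / (-0.00059 − 0.06282) = 0.32119 − (-0.00001)/(-0.06341) = 0.32099

0.321, 0.321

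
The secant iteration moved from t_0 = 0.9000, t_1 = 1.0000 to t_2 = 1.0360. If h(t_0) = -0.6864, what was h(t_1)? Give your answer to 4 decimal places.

-0.1817

The secant line through (0.9000, -0.6864) and (1.0000, h(t_1)) crosses zero at t_2 = 1.0360.
So (0.9000, -0.6864), (1.0000, h(t_1)), (1.0360, 0) are collinear:
h(t_1) = -0.6864 · (1.0000 − 1.0360) / (0.9000 − 1.0360) = -0.6864 · (-0.036000)/(-0.136000) = -0.181694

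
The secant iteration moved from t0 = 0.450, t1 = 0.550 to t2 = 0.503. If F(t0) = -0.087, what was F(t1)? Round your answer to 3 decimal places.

0.077

The secant line through (0.450, -0.087) and (0.550, F(t1)) crosses zero at t2 = 0.503.
So (0.450, -0.087), (0.550, F(t1)), (0.503, 0) are collinear:
F(t1) = -0.087 · (0.550 − 0.503) / (0.450 − 0.503) = -0.087 · (0.04700)/(-0.05300) = 0.07715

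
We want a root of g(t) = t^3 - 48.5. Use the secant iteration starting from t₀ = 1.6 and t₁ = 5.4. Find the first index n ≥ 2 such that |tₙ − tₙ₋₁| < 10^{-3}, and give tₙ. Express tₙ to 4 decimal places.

n = 7, tₙ = 3.6468

g(1.6) = -44.404000, g(5.4) = 108.964000
t₂ = 5.400000 − 108.964000·(3.800000)/(153.368000) = 2.700198;  |Δ| = 2.699802
g(2.700198) = -28.812665
t₃ = 2.700198 − (-28.812665)·(-2.699802)/(-137.776665) = 3.264797;  |Δ| = 0.564598
g(3.264797) = -13.700870
t₄ = 3.264797 − (-13.700870)·(0.564598)/(15.111795) = 3.776681;  |Δ| = 0.511884
g(3.776681) = 5.367998
t₅ = 3.776681 − 5.367998·(0.511884)/(19.068868) = 3.632582;  |Δ| = 0.144098
g(3.632582) = -0.565697
t₆ = 3.632582 − (-0.565697)·(-0.144098)/(-5.933695) = 3.646320;  |Δ| = 0.013738
g(3.646320) = -0.019799
t₇ = 3.646320 − (-0.019799)·(0.013738)/(0.545898) = 3.646818;  |Δ| = 0.000498
|t₇ − t₆| = 0.000498 < 10^{-3}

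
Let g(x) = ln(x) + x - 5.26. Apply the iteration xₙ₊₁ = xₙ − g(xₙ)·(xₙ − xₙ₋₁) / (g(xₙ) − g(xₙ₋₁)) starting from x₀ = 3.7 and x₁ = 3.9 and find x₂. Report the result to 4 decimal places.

g(3.7) = -0.251667, g(3.9) = 0.000977
x₂ = 3.900000 − 0.000977·(3.900000 − 3.700000) / (0.000977 − (-0.251667)) = 3.900000 − (0.000195)/(0.252644) = 3.899227

3.8992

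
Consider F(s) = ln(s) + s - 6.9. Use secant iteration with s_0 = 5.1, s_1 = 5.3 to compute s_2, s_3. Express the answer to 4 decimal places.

5.2432, 5.2431

F(5.1) = -0.170759, F(5.3) = 0.067707
s_2 = 5.300000 − 0.067707·(5.300000 − 5.100000) / (0.067707 − (-0.170759)) = 5.300000 − (0.013541)/(0.238466) = 5.243215
F(5.243215) = 0.000150
s_3 = 5.243215 − 0.000150·(5.243215 − 5.300000) / (0.000150 − 0.067707) = 5.243215 − (-0.000008)/(-0.067557) = 5.243089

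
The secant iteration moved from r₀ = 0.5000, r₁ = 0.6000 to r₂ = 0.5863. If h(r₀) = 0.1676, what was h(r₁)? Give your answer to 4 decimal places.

-0.0266

The secant line through (0.5000, 0.1676) and (0.6000, h(r₁)) crosses zero at r₂ = 0.5863.
So (0.5000, 0.1676), (0.6000, h(r₁)), (0.5863, 0) are collinear:
h(r₁) = 0.1676 · (0.6000 − 0.5863) / (0.5000 − 0.5863) = 0.1676 · (0.013700)/(-0.086300) = -0.026606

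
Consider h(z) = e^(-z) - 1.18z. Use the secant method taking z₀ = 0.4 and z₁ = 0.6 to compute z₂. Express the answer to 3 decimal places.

h(0.4) = 0.19832, h(0.6) = -0.15919
z₂ = 0.60000 − (-0.15919)·(0.60000 − 0.40000) / (-0.15919 − 0.19832) = 0.60000 − (-0.03184)/(-0.35751) = 0.51095

0.511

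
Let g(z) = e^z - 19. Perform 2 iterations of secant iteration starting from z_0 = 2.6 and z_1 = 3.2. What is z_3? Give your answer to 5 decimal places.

2.93898

g(2.6) = -5.5362620, g(3.2) = 5.5325302
z_2 = 3.2000000 − 5.5325302·(3.2000000 − 2.6000000) / (5.5325302 − (-5.5362620)) = 3.2000000 − (3.3195181)/(11.0687922) = 2.9001011
g(2.9001011) = -0.8240164
z_3 = 2.9001011 − (-0.8240164)·(2.9001011 − 3.2000000) / (-0.8240164 − 5.5325302) = 2.9001011 − (0.2471216)/(-6.3565465) = 2.9389778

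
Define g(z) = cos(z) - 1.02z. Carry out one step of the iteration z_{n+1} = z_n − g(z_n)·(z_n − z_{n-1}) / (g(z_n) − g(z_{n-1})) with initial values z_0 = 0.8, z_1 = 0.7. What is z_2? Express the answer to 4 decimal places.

0.7299

g(0.8) = -0.119293, g(0.7) = 0.050842
z_2 = 0.700000 − 0.050842·(0.700000 − 0.800000) / (0.050842 − (-0.119293)) = 0.700000 − (-0.005084)/(0.170135) = 0.729883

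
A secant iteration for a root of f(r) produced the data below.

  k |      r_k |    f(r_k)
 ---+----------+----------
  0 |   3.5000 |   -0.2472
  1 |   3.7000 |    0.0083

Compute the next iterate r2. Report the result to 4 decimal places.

r2 = 3.7000 − 0.0083·(3.7000 − 3.5000) / (0.0083 − (-0.2472))
   = 3.7000 − (0.001660)/(0.255500) = 3.693503

3.6935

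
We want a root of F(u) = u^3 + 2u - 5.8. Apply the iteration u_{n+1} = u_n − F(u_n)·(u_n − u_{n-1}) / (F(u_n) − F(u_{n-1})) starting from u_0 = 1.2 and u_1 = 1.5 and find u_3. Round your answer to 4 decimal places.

F(1.2) = -1.672000, F(1.5) = 0.575000
u_2 = 1.500000 − 0.575000·(1.500000 − 1.200000) / (0.575000 − (-1.672000)) = 1.500000 − (0.172500)/(2.247000) = 1.423231
F(1.423231) = -0.070661
u_3 = 1.423231 − (-0.070661)·(1.423231 − 1.500000) / (-0.070661 − 0.575000) = 1.423231 − (0.005425)/(-0.645661) = 1.431633

1.4316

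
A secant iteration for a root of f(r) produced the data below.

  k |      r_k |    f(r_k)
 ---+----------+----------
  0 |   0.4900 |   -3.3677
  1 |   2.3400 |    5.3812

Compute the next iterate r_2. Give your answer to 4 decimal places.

r_2 = 2.3400 − 5.3812·(2.3400 − 0.4900) / (5.3812 − (-3.3677))
   = 2.3400 − (9.955220)/(8.748900) = 1.202118

1.2021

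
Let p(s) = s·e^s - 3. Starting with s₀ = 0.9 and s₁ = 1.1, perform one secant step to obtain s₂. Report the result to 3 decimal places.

1.044

p(0.9) = -0.78636, p(1.1) = 0.30458
s₂ = 1.10000 − 0.30458·(1.10000 − 0.90000) / (0.30458 − (-0.78636)) = 1.10000 − (0.06092)/(1.09094) = 1.04416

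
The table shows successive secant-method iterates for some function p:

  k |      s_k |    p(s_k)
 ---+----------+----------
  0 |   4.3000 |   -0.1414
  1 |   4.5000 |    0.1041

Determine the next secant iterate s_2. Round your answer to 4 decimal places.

s_2 = 4.5000 − 0.1041·(4.5000 − 4.3000) / (0.1041 − (-0.1414))
   = 4.5000 − (0.020820)/(0.245500) = 4.415193

4.4152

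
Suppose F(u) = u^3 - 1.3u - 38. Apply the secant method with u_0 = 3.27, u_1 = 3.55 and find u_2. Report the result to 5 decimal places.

F(3.27) = -7.2852170, F(3.55) = 2.1238750
u_2 = 3.5500000 − 2.1238750·(3.5500000 − 3.2700000) / (2.1238750 − (-7.2852170)) = 3.5500000 − (0.5946850)/(9.4090920) = 3.4867968

3.48680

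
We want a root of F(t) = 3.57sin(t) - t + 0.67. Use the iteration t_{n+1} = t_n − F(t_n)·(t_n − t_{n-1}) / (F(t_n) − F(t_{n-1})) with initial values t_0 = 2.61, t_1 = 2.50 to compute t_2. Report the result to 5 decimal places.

F(2.61) = -0.1303425, F(2.50) = 0.3065456
t_2 = 2.5000000 − 0.3065456·(2.5000000 − 2.6100000) / (0.3065456 − (-0.1303425)) = 2.5000000 − (-0.0337200)/(0.4368881) = 2.5771823

2.57718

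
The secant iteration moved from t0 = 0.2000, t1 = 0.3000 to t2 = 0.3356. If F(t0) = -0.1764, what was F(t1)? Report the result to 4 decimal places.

-0.0463

The secant line through (0.2000, -0.1764) and (0.3000, F(t1)) crosses zero at t2 = 0.3356.
So (0.2000, -0.1764), (0.3000, F(t1)), (0.3356, 0) are collinear:
F(t1) = -0.1764 · (0.3000 − 0.3356) / (0.2000 − 0.3356) = -0.1764 · (-0.035600)/(-0.135600) = -0.046312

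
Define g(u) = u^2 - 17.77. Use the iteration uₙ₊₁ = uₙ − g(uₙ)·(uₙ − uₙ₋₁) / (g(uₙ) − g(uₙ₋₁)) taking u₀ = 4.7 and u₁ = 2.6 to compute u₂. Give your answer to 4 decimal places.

g(4.7) = 4.320000, g(2.6) = -11.010000
u₂ = 2.600000 − (-11.010000)·(2.600000 − 4.700000) / (-11.010000 − 4.320000) = 2.600000 − (23.121000)/(-15.330000) = 4.108219

4.1082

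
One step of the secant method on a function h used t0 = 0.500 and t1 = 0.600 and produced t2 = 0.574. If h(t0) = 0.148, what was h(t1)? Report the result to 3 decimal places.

-0.052

The secant line through (0.500, 0.148) and (0.600, h(t1)) crosses zero at t2 = 0.574.
So (0.500, 0.148), (0.600, h(t1)), (0.574, 0) are collinear:
h(t1) = 0.148 · (0.600 − 0.574) / (0.500 − 0.574) = 0.148 · (0.02600)/(-0.07400) = -0.05200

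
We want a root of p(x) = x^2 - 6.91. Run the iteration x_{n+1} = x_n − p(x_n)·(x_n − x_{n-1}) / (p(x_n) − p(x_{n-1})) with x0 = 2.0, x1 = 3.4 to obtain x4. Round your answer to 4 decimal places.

2.6289

p(2.0) = -2.910000, p(3.4) = 4.650000
x2 = 3.400000 − 4.650000·(3.400000 − 2.000000) / (4.650000 − (-2.910000)) = 3.400000 − (6.510000)/(7.560000) = 2.538889
p(2.538889) = -0.464043
x3 = 2.538889 − (-0.464043)·(2.538889 − 3.400000) / (-0.464043 − 4.650000) = 2.538889 − (0.399593)/(-5.114043) = 2.617025
p(2.617025) = -0.061179
x4 = 2.617025 − (-0.061179)·(2.617025 − 2.538889) / (-0.061179 − (-0.464043)) = 2.617025 − (-0.004780)/(0.402864) = 2.628891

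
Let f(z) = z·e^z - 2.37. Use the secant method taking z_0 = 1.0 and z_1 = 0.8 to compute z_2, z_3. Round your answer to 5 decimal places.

0.92573, 0.93336

f(1.0) = 0.3482818, f(0.8) = -0.5895673
z_2 = 0.8000000 − (-0.5895673)·(0.8000000 − 1.0000000) / (-0.5895673 − 0.3482818) = 0.8000000 − (0.1179135)/(-0.9378491) = 0.9257275
f(0.9257275) = -0.0337380
z_3 = 0.9257275 − (-0.0337380)·(0.9257275 − 0.8000000) / (-0.0337380 − (-0.5895673)) = 0.9257275 − (-0.0042418)/(0.5558292) = 0.9333590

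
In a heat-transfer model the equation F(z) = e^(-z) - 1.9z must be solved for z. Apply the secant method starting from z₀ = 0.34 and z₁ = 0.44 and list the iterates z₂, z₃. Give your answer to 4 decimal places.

0.3655, 0.3653

F(0.34) = 0.065770, F(0.44) = -0.191964
z₂ = 0.440000 − (-0.191964)·(0.440000 − 0.340000) / (-0.191964 − 0.065770) = 0.440000 − (-0.019196)/(-0.257734) = 0.365519
F(0.365519) = -0.000649
z₃ = 0.365519 − (-0.000649)·(0.365519 − 0.440000) / (-0.000649 − (-0.191964)) = 0.365519 − (0.000048)/(0.191315) = 0.365266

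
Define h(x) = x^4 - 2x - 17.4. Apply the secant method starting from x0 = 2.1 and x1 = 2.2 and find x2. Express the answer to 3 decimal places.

2.157

h(2.1) = -2.15190, h(2.2) = 1.62560
x2 = 2.20000 − 1.62560·(2.20000 − 2.10000) / (1.62560 − (-2.15190)) = 2.20000 − (0.16256)/(3.77750) = 2.15697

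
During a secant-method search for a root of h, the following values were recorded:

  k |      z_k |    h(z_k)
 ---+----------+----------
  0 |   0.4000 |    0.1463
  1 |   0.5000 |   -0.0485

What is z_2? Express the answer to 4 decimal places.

0.4751

z_2 = 0.5000 − (-0.0485)·(0.5000 − 0.4000) / (-0.0485 − 0.1463)
   = 0.5000 − (-0.004850)/(-0.194800) = 0.475103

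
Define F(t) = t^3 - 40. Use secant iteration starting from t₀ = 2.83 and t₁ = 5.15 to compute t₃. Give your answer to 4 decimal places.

F(2.83) = -17.334813, F(5.15) = 96.590875
t₂ = 5.150000 − 96.590875·(5.150000 − 2.830000) / (96.590875 − (-17.334813)) = 5.150000 − (224.090830)/(113.925688) = 3.183009
F(3.183009) = -7.751204
t₃ = 3.183009 − (-7.751204)·(3.183009 − 5.150000) / (-7.751204 − 96.590875) = 3.183009 − (15.246551)/(-104.342079) = 3.329130

3.3291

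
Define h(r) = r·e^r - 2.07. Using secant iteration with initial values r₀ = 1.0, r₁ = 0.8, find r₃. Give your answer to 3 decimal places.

h(1.0) = 0.64828, h(0.8) = -0.28957
r₂ = 0.80000 − (-0.28957)·(0.80000 − 1.00000) / (-0.28957 − 0.64828) = 0.80000 − (0.05791)/(-0.93785) = 0.86175
h(0.86175) = -0.02997
r₃ = 0.86175 − (-0.02997)·(0.86175 − 0.80000) / (-0.02997 − (-0.28957)) = 0.86175 − (-0.00185)/(0.25959) = 0.86888

0.869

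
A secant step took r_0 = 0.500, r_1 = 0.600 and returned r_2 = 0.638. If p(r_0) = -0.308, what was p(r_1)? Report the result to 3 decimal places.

-0.085

The secant line through (0.500, -0.308) and (0.600, p(r_1)) crosses zero at r_2 = 0.638.
So (0.500, -0.308), (0.600, p(r_1)), (0.638, 0) are collinear:
p(r_1) = -0.308 · (0.600 − 0.638) / (0.500 − 0.638) = -0.308 · (-0.03800)/(-0.13800) = -0.08481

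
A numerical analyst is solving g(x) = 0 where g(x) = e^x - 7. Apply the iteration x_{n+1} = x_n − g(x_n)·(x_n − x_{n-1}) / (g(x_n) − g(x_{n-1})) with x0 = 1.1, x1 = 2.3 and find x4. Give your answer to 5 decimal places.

1.94810

g(1.1) = -3.9958340, g(2.3) = 2.9741825
x2 = 2.3000000 − 2.9741825·(2.3000000 − 1.1000000) / (2.9741825 − (-3.9958340)) = 2.3000000 − (3.5690189)/(6.9700164) = 1.7879468
g(1.7879468) = -1.0228322
x3 = 1.7879468 − (-1.0228322)·(1.7879468 − 2.3000000) / (-1.0228322 − 2.9741825) = 1.7879468 − (0.5237445)/(-3.9970147) = 1.9189808
g(1.9189808) = -0.1859902
x4 = 1.9189808 − (-0.1859902)·(1.9189808 − 1.7879468) / (-0.1859902 − (-1.0228322)) = 1.9189808 − (-0.0243710)/(0.8368420) = 1.9481034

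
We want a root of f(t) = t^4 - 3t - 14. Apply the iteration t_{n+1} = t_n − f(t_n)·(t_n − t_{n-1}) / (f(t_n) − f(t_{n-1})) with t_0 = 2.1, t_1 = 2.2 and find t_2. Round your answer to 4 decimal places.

2.1232

f(2.1) = -0.851900, f(2.2) = 2.825600
t_2 = 2.200000 − 2.825600·(2.200000 − 2.100000) / (2.825600 − (-0.851900)) = 2.200000 − (0.282560)/(3.677500) = 2.123165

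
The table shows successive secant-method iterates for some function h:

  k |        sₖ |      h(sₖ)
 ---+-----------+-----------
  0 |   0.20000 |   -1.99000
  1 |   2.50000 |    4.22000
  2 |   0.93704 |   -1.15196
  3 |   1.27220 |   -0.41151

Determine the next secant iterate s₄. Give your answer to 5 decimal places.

1.45847

s₄ = 1.27220 − (-0.41151)·(1.27220 − 0.93704) / (-0.41151 − (-1.15196))
   = 1.27220 − (-0.1379217)/(0.7404500) = 1.4584674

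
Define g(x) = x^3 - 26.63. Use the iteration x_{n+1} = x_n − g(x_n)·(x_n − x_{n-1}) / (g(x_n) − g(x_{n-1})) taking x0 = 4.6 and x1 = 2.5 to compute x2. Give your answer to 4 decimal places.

2.7828

g(4.6) = 70.706000, g(2.5) = -11.005000
x2 = 2.500000 − (-11.005000)·(2.500000 − 4.600000) / (-11.005000 − 70.706000) = 2.500000 − (23.110500)/(-81.711000) = 2.782832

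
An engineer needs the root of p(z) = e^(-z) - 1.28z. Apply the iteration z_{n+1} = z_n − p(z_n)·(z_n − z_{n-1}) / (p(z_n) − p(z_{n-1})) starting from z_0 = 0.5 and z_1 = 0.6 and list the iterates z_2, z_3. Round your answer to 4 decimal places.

0.4820, 0.4823

p(0.5) = -0.033469, p(0.6) = -0.219188
z_2 = 0.600000 − (-0.219188)·(0.600000 − 0.500000) / (-0.219188 − (-0.033469)) = 0.600000 − (-0.021919)/(-0.185719) = 0.481979
p(0.481979) = 0.000628
z_3 = 0.481979 − 0.000628·(0.481979 − 0.600000) / (0.000628 − (-0.219188)) = 0.481979 − (-0.000074)/(0.219816) = 0.482316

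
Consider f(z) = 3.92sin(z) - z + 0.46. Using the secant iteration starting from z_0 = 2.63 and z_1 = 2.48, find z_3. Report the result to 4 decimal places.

f(2.63) = -0.250899, f(2.48) = 0.388347
z_2 = 2.480000 − 0.388347·(2.480000 − 2.630000) / (0.388347 − (-0.250899)) = 2.480000 − (-0.058252)/(0.639246) = 2.571126
f(2.571126) = 0.005771
z_3 = 2.571126 − 0.005771·(2.571126 − 2.480000) / (0.005771 − 0.388347) = 2.571126 − (0.000526)/(-0.382577) = 2.572501

2.5725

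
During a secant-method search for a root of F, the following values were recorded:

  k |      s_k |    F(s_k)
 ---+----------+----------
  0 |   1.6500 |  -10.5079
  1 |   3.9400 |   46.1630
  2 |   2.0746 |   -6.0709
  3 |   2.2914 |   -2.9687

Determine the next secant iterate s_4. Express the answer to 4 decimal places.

s_4 = 2.2914 − (-2.9687)·(2.2914 − 2.0746) / (-2.9687 − (-6.0709))
   = 2.2914 − (-0.643614)/(3.102200) = 2.498870

2.4989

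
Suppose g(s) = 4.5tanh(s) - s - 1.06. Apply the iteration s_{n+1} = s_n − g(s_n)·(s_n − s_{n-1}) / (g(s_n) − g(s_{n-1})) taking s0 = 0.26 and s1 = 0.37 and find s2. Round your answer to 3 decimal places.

g(0.26) = -0.17567, g(0.37) = 0.16296
s2 = 0.37000 − 0.16296·(0.37000 − 0.26000) / (0.16296 − (-0.17567)) = 0.37000 − (0.01793)/(0.33863) = 0.31706

0.317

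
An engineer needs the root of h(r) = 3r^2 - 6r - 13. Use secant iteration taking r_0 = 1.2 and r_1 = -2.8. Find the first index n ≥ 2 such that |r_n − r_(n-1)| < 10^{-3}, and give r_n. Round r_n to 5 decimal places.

n = 7, r_n = -1.30940

h(1.2) = -15.8800000, h(-2.8) = 27.3200000
r_2 = -2.8000000 − 27.3200000·(-4.0000000)/(43.2000000) = -0.2703704;  |Δ| = 2.5296296
h(-0.2703704) = -11.1584774
r_3 = -0.2703704 − (-11.1584774)·(2.5296296)/(-38.4784774) = -1.0039445;  |Δ| = 0.7335741
h(-1.0039445) = -3.9526195
r_4 = -1.0039445 − (-3.9526195)·(-0.7335741)/(7.2058579) = -1.4063309;  |Δ| = 0.4023864
h(-1.4063309) = 1.3712853
r_5 = -1.4063309 − 1.3712853·(-0.4023864)/(5.3239048) = -1.3026877;  |Δ| = 0.1036432
h(-1.3026877) = -0.0928881
r_6 = -1.3026877 − (-0.0928881)·(0.1036432)/(-1.4641734) = -1.3092629;  |Δ| = 0.0065752
h(-1.3092629) = -0.0019147
r_7 = -1.3092629 − (-0.0019147)·(-0.0065752)/(0.0909734) = -1.3094013;  |Δ| = 0.0001384
|r_7 − r_6| = 0.0001384 < 10^{-3}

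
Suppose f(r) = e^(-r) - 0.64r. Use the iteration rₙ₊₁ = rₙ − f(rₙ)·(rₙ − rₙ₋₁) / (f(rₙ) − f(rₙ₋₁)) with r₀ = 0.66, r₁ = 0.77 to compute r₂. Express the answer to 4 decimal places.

f(0.66) = 0.094451, f(0.77) = -0.029787
r₂ = 0.770000 − (-0.029787)·(0.770000 − 0.660000) / (-0.029787 − 0.094451) = 0.770000 − (-0.003277)/(-0.124238) = 0.743627

0.7436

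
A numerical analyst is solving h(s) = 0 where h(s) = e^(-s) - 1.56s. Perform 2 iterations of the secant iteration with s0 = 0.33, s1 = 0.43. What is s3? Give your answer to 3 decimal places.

0.421

h(0.33) = 0.20412, h(0.43) = -0.02029
s2 = 0.43000 − (-0.02029)·(0.43000 − 0.33000) / (-0.02029 − 0.20412) = 0.43000 − (-0.00203)/(-0.22441) = 0.42096
h(0.42096) = -0.00028
s3 = 0.42096 − (-0.00028)·(0.42096 − 0.43000) / (-0.00028 − (-0.02029)) = 0.42096 − (0.00000)/(0.02001) = 0.42083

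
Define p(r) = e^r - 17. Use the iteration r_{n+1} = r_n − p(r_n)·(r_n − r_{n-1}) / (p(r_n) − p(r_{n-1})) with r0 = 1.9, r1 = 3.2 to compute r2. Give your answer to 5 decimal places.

2.65131

p(1.9) = -10.3141056, p(3.2) = 7.5325302
r2 = 3.2000000 − 7.5325302·(3.2000000 − 1.9000000) / (7.5325302 − (-10.3141056)) = 3.2000000 − (9.7922893)/(17.8466358) = 2.6513090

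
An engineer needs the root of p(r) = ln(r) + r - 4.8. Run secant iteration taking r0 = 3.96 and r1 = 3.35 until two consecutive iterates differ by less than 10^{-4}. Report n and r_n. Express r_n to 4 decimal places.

n = 4, r_n = 3.5368

p(3.96) = 0.536244, p(3.35) = -0.241040
r2 = 3.350000 − (-0.241040)·(-0.610000)/(-0.777284) = 3.539164;  |Δ| = 0.189164
p(3.539164) = 0.003055
r3 = 3.539164 − 0.003055·(0.189164)/(0.244094) = 3.536797;  |Δ| = 0.002367
p(3.536797) = 0.000018
r4 = 3.536797 − 0.000018·(-0.002367)/(-0.003036) = 3.536783;  |Δ| = 0.000014
|r4 − r3| = 0.000014 < 10^{-4}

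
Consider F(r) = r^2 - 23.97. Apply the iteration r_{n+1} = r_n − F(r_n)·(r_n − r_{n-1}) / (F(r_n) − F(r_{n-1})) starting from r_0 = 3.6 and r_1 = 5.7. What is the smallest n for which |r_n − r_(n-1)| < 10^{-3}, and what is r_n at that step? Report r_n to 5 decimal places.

n = 5, r_n = 4.89592

F(3.6) = -11.0100000, F(5.7) = 8.5200000
r_2 = 5.7000000 − 8.5200000·(2.1000000)/(19.5300000) = 4.7838710;  |Δ| = 0.9161290
F(4.7838710) = -1.0845786
r_3 = 4.7838710 − (-1.0845786)·(-0.9161290)/(-9.6045786) = 4.8873231;  |Δ| = 0.1034521
F(4.8873231) = -0.0840731
r_4 = 4.8873231 − (-0.0840731)·(0.1034521)/(1.0005054) = 4.8960162;  |Δ| = 0.0086932
F(4.8960162) = 0.0009749
r_5 = 4.8960162 − 0.0009749·(0.0086932)/(0.0850480) = 4.8959166;  |Δ| = 0.0000996
|r_5 − r_4| = 0.0000996 < 10^{-3}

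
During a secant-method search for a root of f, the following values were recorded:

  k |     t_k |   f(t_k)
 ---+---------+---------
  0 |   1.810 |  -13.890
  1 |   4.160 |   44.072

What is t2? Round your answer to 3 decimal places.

t2 = 4.160 − 44.072·(4.160 − 1.810) / (44.072 − (-13.890))
   = 4.160 − (103.56920)/(57.96200) = 2.37315

2.373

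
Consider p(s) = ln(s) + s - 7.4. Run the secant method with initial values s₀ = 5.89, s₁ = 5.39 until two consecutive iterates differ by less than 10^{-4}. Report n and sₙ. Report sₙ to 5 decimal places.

p(5.89) = 0.2632560, p(5.39) = -0.3254546
s₂ = 5.3900000 − (-0.3254546)·(-0.5000000)/(-0.5887106) = 5.6664131;  |Δ| = 0.2764131
p(5.6664131) = 0.0009694
s₃ = 5.6664131 − 0.0009694·(0.2764131)/(0.3264240) = 5.6655922;  |Δ| = 0.0008209
p(5.6655922) = 0.0000036
s₄ = 5.6655922 − 0.0000036·(-0.0008209)/(-0.0009657) = 5.6655891;  |Δ| = 0.0000031
|s₄ − s₃| = 0.0000031 < 10^{-4}

n = 4, sₙ = 5.66559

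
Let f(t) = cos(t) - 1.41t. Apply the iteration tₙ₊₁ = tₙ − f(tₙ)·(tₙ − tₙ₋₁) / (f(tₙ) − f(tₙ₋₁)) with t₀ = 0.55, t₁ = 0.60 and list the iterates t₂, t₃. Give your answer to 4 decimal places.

0.5894, 0.5895

f(0.55) = 0.077025, f(0.60) = -0.020664
t₂ = 0.600000 − (-0.020664)·(0.600000 − 0.550000) / (-0.020664 − 0.077025) = 0.600000 − (-0.001033)/(-0.097689) = 0.589423
f(0.589423) = 0.000174
t₃ = 0.589423 − 0.000174·(0.589423 − 0.600000) / (0.000174 − (-0.020664)) = 0.589423 − (-0.000002)/(0.020839) = 0.589512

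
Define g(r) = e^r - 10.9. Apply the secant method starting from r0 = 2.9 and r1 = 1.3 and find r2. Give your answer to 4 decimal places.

g(2.9) = 7.274145, g(1.3) = -7.230703
r2 = 1.300000 − (-7.230703)·(1.300000 − 2.900000) / (-7.230703 − 7.274145) = 1.300000 − (11.569125)/(-14.504849) = 2.097604

2.0976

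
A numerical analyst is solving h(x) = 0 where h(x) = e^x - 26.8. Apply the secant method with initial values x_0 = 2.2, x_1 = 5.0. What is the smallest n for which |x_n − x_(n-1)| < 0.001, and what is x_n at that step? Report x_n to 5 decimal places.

h(2.2) = -17.7749865, h(5.0) = 121.6131591
x_2 = 5.0000000 − 121.6131591·(2.8000000)/(139.3881456) = 2.5570602;  |Δ| = 2.4429398
h(2.5570602) = -13.9021553
x_3 = 2.5570602 − (-13.9021553)·(-2.4429398)/(-135.5153144) = 2.8076749;  |Δ| = 0.2506147
h(2.8076749) = -10.2286565
x_4 = 2.8076749 − (-10.2286565)·(0.2506147)/(3.6734988) = 3.5054978;  |Δ| = 0.6978229
h(3.5054978) = 6.4980155
x_5 = 3.5054978 − 6.4980155·(0.6978229)/(16.7266720) = 3.2344060;  |Δ| = 0.2710918
h(3.2344060) = -1.4087156
x_6 = 3.2344060 − (-1.4087156)·(-0.2710918)/(-7.9067312) = 3.2827055;  |Δ| = 0.0482995
h(3.2827055) = -0.1522293
x_7 = 3.2827055 − (-0.1522293)·(0.0482995)/(1.2564863) = 3.2885572;  |Δ| = 0.0058517
h(3.2885572) = 0.0041630
x_8 = 3.2885572 − 0.0041630·(0.0058517)/(0.1563923) = 3.2884014;  |Δ| = 0.0001558
|x_8 − x_7| = 0.0001558 < 0.001

n = 8, x_n = 3.28840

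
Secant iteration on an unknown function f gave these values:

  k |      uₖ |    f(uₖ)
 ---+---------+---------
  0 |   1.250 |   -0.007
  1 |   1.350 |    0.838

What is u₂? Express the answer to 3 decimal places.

1.251

u₂ = 1.350 − 0.838·(1.350 − 1.250) / (0.838 − (-0.007))
   = 1.350 − (0.08380)/(0.84500) = 1.25083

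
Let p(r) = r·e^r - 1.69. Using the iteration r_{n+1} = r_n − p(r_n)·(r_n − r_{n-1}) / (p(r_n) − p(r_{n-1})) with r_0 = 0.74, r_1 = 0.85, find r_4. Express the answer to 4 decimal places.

0.7770

p(0.74) = -0.139008, p(0.85) = 0.298700
r_2 = 0.850000 − 0.298700·(0.850000 − 0.740000) / (0.298700 − (-0.139008)) = 0.850000 − (0.032857)/(0.437708) = 0.774934
p(0.774934) = -0.008046
r_3 = 0.774934 − (-0.008046)·(0.774934 − 0.850000) / (-0.008046 − 0.298700) = 0.774934 − (0.000604)/(-0.306745) = 0.776903
p(0.776903) = -0.000449
r_4 = 0.776903 − (-0.000449)·(0.776903 − 0.774934) / (-0.000449 − (-0.008046)) = 0.776903 − (-0.000001)/(0.007597) = 0.777019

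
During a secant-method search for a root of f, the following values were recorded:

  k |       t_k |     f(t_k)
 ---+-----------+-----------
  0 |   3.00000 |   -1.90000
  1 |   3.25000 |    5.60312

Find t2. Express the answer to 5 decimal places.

t2 = 3.25000 − 5.60312·(3.25000 − 3.00000) / (5.60312 − (-1.90000))
   = 3.25000 − (1.4007800)/(7.5031200) = 3.0633070

3.06331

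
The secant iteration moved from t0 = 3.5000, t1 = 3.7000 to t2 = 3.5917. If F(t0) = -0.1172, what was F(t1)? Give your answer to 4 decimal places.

0.1384

The secant line through (3.5000, -0.1172) and (3.7000, F(t1)) crosses zero at t2 = 3.5917.
So (3.5000, -0.1172), (3.7000, F(t1)), (3.5917, 0) are collinear:
F(t1) = -0.1172 · (3.7000 − 3.5917) / (3.5000 − 3.5917) = -0.1172 · (0.108300)/(-0.091700) = 0.138416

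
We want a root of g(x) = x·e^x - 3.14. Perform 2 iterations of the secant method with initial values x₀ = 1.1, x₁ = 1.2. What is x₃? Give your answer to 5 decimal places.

1.07361

g(1.1) = 0.1645826, g(1.2) = 0.8441403
x₂ = 1.2000000 − 0.8441403·(1.2000000 − 1.1000000) / (0.8441403 − 0.1645826) = 1.2000000 − (0.0844140)/(0.6795577) = 1.0757809
g(1.0757809) = 0.0144929
x₃ = 1.0757809 − 0.0144929·(1.0757809 − 1.2000000) / (0.0144929 − 0.8441403) = 1.0757809 − (-0.0018003)/(-0.8296474) = 1.0736110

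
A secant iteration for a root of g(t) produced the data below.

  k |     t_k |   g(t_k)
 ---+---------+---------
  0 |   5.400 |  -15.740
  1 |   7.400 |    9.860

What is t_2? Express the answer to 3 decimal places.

6.630

t_2 = 7.400 − 9.860·(7.400 − 5.400) / (9.860 − (-15.740))
   = 7.400 − (19.72000)/(25.60000) = 6.62969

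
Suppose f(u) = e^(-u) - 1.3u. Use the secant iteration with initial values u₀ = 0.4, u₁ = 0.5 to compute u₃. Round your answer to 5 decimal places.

f(0.4) = 0.1503200, f(0.5) = -0.0434693
u₂ = 0.5000000 − (-0.0434693)·(0.5000000 − 0.4000000) / (-0.0434693 − 0.1503200) = 0.5000000 − (-0.0043469)/(-0.1937894) = 0.4775688
f(0.4775688) = -0.0005498
u₃ = 0.4775688 − (-0.0005498)·(0.4775688 − 0.5000000) / (-0.0005498 − (-0.0434693)) = 0.4775688 − (0.0000123)/(0.0429196) = 0.4772814

0.47728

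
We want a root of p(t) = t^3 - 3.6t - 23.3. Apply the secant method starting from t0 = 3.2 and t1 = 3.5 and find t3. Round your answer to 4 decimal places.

3.2733

p(3.2) = -2.052000, p(3.5) = 6.975000
t2 = 3.500000 − 6.975000·(3.500000 − 3.200000) / (6.975000 − (-2.052000)) = 3.500000 − (2.092500)/(9.027000) = 3.268195
p(3.268195) = -0.157577
t3 = 3.268195 − (-0.157577)·(3.268195 − 3.500000) / (-0.157577 − 6.975000) = 3.268195 − (0.036527)/(-7.132577) = 3.273317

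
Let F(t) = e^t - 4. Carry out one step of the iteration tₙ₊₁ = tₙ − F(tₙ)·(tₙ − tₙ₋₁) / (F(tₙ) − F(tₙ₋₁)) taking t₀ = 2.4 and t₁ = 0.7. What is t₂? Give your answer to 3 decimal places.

F(2.4) = 7.02318, F(0.7) = -1.98625
t₂ = 0.70000 − (-1.98625)·(0.70000 − 2.40000) / (-1.98625 − 7.02318) = 0.70000 − (3.37662)/(-9.00942) = 1.07479

1.075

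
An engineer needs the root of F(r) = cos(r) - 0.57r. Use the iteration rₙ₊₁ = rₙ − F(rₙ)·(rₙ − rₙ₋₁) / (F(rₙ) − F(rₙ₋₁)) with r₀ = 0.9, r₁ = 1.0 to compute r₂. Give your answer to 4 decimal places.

F(0.9) = 0.108610, F(1.0) = -0.029698
r₂ = 1.000000 − (-0.029698)·(1.000000 − 0.900000) / (-0.029698 − 0.108610) = 1.000000 − (-0.002970)/(-0.138308) = 0.978528

0.9785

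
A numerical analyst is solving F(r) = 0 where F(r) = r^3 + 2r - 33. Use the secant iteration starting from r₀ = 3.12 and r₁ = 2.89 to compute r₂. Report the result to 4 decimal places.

F(3.12) = 3.611328, F(2.89) = -3.082431
r₂ = 2.890000 − (-3.082431)·(2.890000 − 3.120000) / (-3.082431 − 3.611328) = 2.890000 − (0.708959)/(-6.693759) = 2.995913

2.9959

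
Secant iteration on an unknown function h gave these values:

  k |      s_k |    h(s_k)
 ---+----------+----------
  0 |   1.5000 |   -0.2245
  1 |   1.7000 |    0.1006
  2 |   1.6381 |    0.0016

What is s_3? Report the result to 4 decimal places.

s_3 = 1.6381 − 0.0016·(1.6381 − 1.7000) / (0.0016 − 0.1006)
   = 1.6381 − (-0.000099)/(-0.099000) = 1.637100

1.6371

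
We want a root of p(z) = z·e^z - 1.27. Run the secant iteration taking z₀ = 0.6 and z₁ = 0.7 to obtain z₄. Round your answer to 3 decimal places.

p(0.6) = -0.17673, p(0.7) = 0.13963
z₂ = 0.70000 − 0.13963·(0.70000 − 0.60000) / (0.13963 − (-0.17673)) = 0.70000 − (0.01396)/(0.31636) = 0.65586
p(0.65586) = -0.00628
z₃ = 0.65586 − (-0.00628)·(0.65586 − 0.70000) / (-0.00628 − 0.13963) = 0.65586 − (0.00028)/(-0.14590) = 0.65776
p(0.65776) = -0.00021
z₄ = 0.65776 − (-0.00021)·(0.65776 − 0.65586) / (-0.00021 − (-0.00628)) = 0.65776 − (0.00000)/(0.00607) = 0.65783

0.658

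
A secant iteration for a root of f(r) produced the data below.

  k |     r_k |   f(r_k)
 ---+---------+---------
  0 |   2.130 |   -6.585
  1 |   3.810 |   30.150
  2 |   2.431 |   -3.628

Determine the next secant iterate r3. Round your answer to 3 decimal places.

2.579

r3 = 2.431 − (-3.628)·(2.431 − 3.810) / (-3.628 − 30.150)
   = 2.431 − (5.00301)/(-33.77800) = 2.57911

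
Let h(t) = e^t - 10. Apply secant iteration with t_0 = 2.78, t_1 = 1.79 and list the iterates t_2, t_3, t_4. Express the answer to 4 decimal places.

2.1820, 2.3369, 2.3005

h(2.78) = 6.119021, h(1.79) = -4.010548
t_2 = 1.790000 − (-4.010548)·(1.790000 − 2.780000) / (-4.010548 − 6.119021) = 1.790000 − (3.970442)/(-10.129568) = 2.181966
h(2.181966) = -1.136289
t_3 = 2.181966 − (-1.136289)·(2.181966 − 1.790000) / (-1.136289 − (-4.010548)) = 2.181966 − (-0.445386)/(2.874259) = 2.336922
h(2.336922) = 0.349336
t_4 = 2.336922 − 0.349336·(2.336922 − 2.181966) / (0.349336 − (-1.136289)) = 2.336922 − (0.054132)/(1.485625) = 2.300485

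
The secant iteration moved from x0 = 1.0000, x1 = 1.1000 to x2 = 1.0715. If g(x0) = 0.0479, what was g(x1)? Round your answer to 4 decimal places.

The secant line through (1.0000, 0.0479) and (1.1000, g(x1)) crosses zero at x2 = 1.0715.
So (1.0000, 0.0479), (1.1000, g(x1)), (1.0715, 0) are collinear:
g(x1) = 0.0479 · (1.1000 − 1.0715) / (1.0000 − 1.0715) = 0.0479 · (0.028500)/(-0.071500) = -0.019093

-0.0191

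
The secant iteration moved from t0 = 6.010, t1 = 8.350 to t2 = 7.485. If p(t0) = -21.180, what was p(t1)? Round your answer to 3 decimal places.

The secant line through (6.010, -21.180) and (8.350, p(t1)) crosses zero at t2 = 7.485.
So (6.010, -21.180), (8.350, p(t1)), (7.485, 0) are collinear:
p(t1) = -21.180 · (8.350 − 7.485) / (6.010 − 7.485) = -21.180 · (0.86500)/(-1.47500) = 12.42081

12.421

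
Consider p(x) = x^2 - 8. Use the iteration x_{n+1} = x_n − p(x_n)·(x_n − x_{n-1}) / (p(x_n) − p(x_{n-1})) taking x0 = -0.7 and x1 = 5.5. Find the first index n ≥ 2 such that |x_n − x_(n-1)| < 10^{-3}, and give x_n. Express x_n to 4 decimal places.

n = 8, x_n = 2.8284

p(-0.7) = -7.510000, p(5.5) = 22.250000
x2 = 5.500000 − 22.250000·(6.200000)/(29.760000) = 0.864583;  |Δ| = 4.635417
p(0.864583) = -7.252496
x3 = 0.864583 − (-7.252496)·(-4.635417)/(-29.502496) = 2.004092;  |Δ| = 1.139508
p(2.004092) = -3.983617
x4 = 2.004092 − (-3.983617)·(1.139508)/(3.268879) = 3.392753;  |Δ| = 1.388661
p(3.392753) = 3.510770
x5 = 3.392753 − 3.510770·(1.388661)/(7.494386) = 2.742230;  |Δ| = 0.650523
p(2.742230) = -0.480176
x6 = 2.742230 − (-0.480176)·(-0.650523)/(-3.990945) = 2.820498;  |Δ| = 0.078268
p(2.820498) = -0.044789
x7 = 2.820498 − (-0.044789)·(0.078268)/(0.435386) = 2.828550;  |Δ| = 0.008052
p(2.828550) = 0.000695
x8 = 2.828550 − 0.000695·(0.008052)/(0.045484) = 2.828427;  |Δ| = 0.000123
|x8 − x7| = 0.000123 < 10^{-3}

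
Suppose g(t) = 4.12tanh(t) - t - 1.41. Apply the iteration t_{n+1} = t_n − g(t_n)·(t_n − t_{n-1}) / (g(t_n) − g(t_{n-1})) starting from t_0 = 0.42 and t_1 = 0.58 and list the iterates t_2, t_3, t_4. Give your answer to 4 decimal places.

0.5070, 0.5025, 0.5027

g(0.42) = -0.194647, g(0.58) = 0.163382
t_2 = 0.580000 − 0.163382·(0.580000 − 0.420000) / (0.163382 − (-0.194647)) = 0.580000 − (0.026141)/(0.358028) = 0.506986
g(0.506986) = 0.009499
t_3 = 0.506986 − 0.009499·(0.506986 − 0.580000) / (0.009499 − 0.163382) = 0.506986 − (-0.000694)/(-0.153882) = 0.502479
g(0.502479) = -0.000534
t_4 = 0.502479 − (-0.000534)·(0.502479 − 0.506986) / (-0.000534 − 0.009499) = 0.502479 − (0.000002)/(-0.010033) = 0.502719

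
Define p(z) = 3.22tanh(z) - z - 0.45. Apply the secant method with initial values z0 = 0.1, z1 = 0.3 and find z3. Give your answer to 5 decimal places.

p(0.1) = -0.2290691, p(0.3) = 0.1880266
z2 = 0.3000000 − 0.1880266·(0.3000000 − 0.1000000) / (0.1880266 − (-0.2290691)) = 0.3000000 − (0.0376053)/(0.4170957) = 0.2098401
p(0.2098401) = 0.0060991
z3 = 0.2098401 − 0.0060991·(0.2098401 − 0.3000000) / (0.0060991 − 0.1880266) = 0.2098401 − (-0.0005499)/(-0.1819275) = 0.2068175

0.20682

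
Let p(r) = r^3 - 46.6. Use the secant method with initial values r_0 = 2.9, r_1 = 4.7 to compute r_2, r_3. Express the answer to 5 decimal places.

p(2.9) = -22.2110000, p(4.7) = 57.2230000
r_2 = 4.7000000 − 57.2230000·(4.7000000 − 2.9000000) / (57.2230000 − (-22.2110000)) = 4.7000000 − (103.0014000)/(79.4340000) = 3.4033084
p(3.4033084) = -7.1811528
r_3 = 3.4033084 − (-7.1811528)·(3.4033084 − 4.7000000) / (-7.1811528 − 57.2230000) = 3.4033084 − (9.3117404)/(-64.4041528) = 3.5478913

3.40331, 3.54789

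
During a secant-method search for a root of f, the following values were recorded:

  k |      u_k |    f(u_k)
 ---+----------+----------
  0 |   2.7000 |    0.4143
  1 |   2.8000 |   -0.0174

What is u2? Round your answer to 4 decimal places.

u2 = 2.8000 − (-0.0174)·(2.8000 − 2.7000) / (-0.0174 − 0.4143)
   = 2.8000 − (-0.001740)/(-0.431700) = 2.795969

2.7960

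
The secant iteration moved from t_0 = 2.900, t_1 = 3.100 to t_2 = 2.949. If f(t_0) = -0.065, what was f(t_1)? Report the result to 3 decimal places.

0.200

The secant line through (2.900, -0.065) and (3.100, f(t_1)) crosses zero at t_2 = 2.949.
So (2.900, -0.065), (3.100, f(t_1)), (2.949, 0) are collinear:
f(t_1) = -0.065 · (3.100 − 2.949) / (2.900 − 2.949) = -0.065 · (0.15100)/(-0.04900) = 0.20031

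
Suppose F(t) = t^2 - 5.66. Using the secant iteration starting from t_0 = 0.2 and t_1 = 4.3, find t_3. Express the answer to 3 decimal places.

2.068

F(0.2) = -5.62000, F(4.3) = 12.83000
t_2 = 4.30000 − 12.83000·(4.30000 − 0.20000) / (12.83000 − (-5.62000)) = 4.30000 − (52.60300)/(18.45000) = 1.44889
F(1.44889) = -3.56072
t_3 = 1.44889 − (-3.56072)·(1.44889 − 4.30000) / (-3.56072 − 12.83000) = 1.44889 − (10.15201)/(-16.39072) = 2.06826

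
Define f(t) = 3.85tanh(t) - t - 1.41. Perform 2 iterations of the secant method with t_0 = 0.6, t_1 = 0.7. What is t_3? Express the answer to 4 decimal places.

0.5682

f(0.6) = 0.057641, f(0.7) = 0.216816
t_2 = 0.700000 − 0.216816·(0.700000 − 0.600000) / (0.216816 − 0.057641) = 0.700000 − (0.021682)/(0.159175) = 0.563788
f(0.563788) = -0.007276
t_3 = 0.563788 − (-0.007276)·(0.563788 − 0.700000) / (-0.007276 − 0.216816) = 0.563788 − (0.000991)/(-0.224091) = 0.568210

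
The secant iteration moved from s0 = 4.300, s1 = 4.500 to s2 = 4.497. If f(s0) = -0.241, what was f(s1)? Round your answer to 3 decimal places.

0.004

The secant line through (4.300, -0.241) and (4.500, f(s1)) crosses zero at s2 = 4.497.
So (4.300, -0.241), (4.500, f(s1)), (4.497, 0) are collinear:
f(s1) = -0.241 · (4.500 − 4.497) / (4.300 − 4.497) = -0.241 · (0.00300)/(-0.19700) = 0.00367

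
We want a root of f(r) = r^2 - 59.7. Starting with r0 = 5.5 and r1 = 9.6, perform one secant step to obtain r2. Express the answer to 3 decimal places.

7.450

f(5.5) = -29.45000, f(9.6) = 32.46000
r2 = 9.60000 − 32.46000·(9.60000 − 5.50000) / (32.46000 − (-29.45000)) = 9.60000 − (133.08600)/(61.91000) = 7.45033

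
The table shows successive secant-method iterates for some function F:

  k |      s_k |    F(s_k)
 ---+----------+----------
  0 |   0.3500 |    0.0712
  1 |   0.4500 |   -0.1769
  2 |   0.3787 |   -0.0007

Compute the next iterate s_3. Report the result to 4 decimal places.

s_3 = 0.3787 − (-0.0007)·(0.3787 − 0.4500) / (-0.0007 − (-0.1769))
   = 0.3787 − (0.000050)/(0.176200) = 0.378417

0.3784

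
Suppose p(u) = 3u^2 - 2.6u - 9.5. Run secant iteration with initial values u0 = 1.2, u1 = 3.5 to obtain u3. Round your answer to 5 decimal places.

2.17181

p(1.2) = -8.3000000, p(3.5) = 18.1500000
u2 = 3.5000000 − 18.1500000·(3.5000000 − 1.2000000) / (18.1500000 − (-8.3000000)) = 3.5000000 − (41.7450000)/(26.4500000) = 1.9217391
p(1.9217391) = -3.4172779
u3 = 1.9217391 − (-3.4172779)·(1.9217391 − 3.5000000) / (-3.4172779 − 18.1500000) = 1.9217391 − (5.3933560)/(-21.5672779) = 2.1718104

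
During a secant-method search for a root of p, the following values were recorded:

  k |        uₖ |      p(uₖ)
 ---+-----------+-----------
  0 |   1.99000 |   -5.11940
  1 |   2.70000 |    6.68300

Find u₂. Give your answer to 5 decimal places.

u₂ = 2.70000 − 6.68300·(2.70000 − 1.99000) / (6.68300 − (-5.11940))
   = 2.70000 − (4.7449300)/(11.8024000) = 2.2979691

2.29797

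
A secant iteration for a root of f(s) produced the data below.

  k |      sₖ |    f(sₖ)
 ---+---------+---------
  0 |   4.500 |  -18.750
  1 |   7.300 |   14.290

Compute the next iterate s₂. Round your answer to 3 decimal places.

6.089

s₂ = 7.300 − 14.290·(7.300 − 4.500) / (14.290 − (-18.750))
   = 7.300 − (40.01200)/(33.04000) = 6.08898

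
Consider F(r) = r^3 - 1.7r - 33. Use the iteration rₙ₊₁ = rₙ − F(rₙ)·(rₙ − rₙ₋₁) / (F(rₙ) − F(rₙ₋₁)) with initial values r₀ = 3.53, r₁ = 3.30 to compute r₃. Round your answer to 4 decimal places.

3.3841

F(3.53) = 4.985977, F(3.30) = -2.673000
r₂ = 3.300000 − (-2.673000)·(3.300000 − 3.530000) / (-2.673000 − 4.985977) = 3.300000 − (0.614790)/(-7.658977) = 3.380271
F(3.380271) = -0.122716
r₃ = 3.380271 − (-0.122716)·(3.380271 − 3.300000) / (-0.122716 − (-2.673000)) = 3.380271 − (-0.009850)/(2.550284) = 3.384133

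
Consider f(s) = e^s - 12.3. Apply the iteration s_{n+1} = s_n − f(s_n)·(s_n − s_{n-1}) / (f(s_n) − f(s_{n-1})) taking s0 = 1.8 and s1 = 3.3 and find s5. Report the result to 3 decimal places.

f(1.8) = -6.25035, f(3.3) = 14.81264
s2 = 3.30000 − 14.81264·(3.30000 − 1.80000) / (14.81264 − (-6.25035)) = 3.30000 − (22.21896)/(21.06299) = 2.24512
f(2.24512) = -2.85846
s3 = 2.24512 − (-2.85846)·(2.24512 − 3.30000) / (-2.85846 − 14.81264) = 2.24512 − (3.01534)/(-17.67110) = 2.41576
f(2.41576) = -1.10177
s4 = 2.41576 − (-1.10177)·(2.41576 − 2.24512) / (-1.10177 − (-2.85846)) = 2.41576 − (-0.18800)/(1.75669) = 2.52278
f(2.52278) = 0.16315
s5 = 2.52278 − 0.16315·(2.52278 − 2.41576) / (0.16315 − (-1.10177)) = 2.52278 − (0.01746)/(1.26493) = 2.50897

2.509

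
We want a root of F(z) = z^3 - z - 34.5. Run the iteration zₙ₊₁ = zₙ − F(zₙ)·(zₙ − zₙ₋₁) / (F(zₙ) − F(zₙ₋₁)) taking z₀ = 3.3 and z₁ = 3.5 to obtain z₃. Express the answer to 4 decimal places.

3.3577

F(3.3) = -1.863000, F(3.5) = 4.875000
z₂ = 3.500000 − 4.875000·(3.500000 − 3.300000) / (4.875000 − (-1.863000)) = 3.500000 − (0.975000)/(6.738000) = 3.355298
F(3.355298) = -0.081260
z₃ = 3.355298 − (-0.081260)·(3.355298 − 3.500000) / (-0.081260 − 4.875000) = 3.355298 − (0.011758)/(-4.956260) = 3.357671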